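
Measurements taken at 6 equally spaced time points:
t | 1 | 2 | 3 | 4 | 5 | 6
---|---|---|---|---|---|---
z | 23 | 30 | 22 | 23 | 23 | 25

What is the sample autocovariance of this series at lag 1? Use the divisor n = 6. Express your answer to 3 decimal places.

Mean z̄ = (23 + 30 + 22 + 23 + 23 + 25)/6 = 24.3333
Deviations: -1.3333, 5.6667, -2.3333, -1.3333, -1.3333, 0.6667
Σ_{t=1}^{5}(z_t−z̄)(z_{t+1}−z̄) = -16.7778
γ_1 = -16.7778 / 6 = -2.796

-2.796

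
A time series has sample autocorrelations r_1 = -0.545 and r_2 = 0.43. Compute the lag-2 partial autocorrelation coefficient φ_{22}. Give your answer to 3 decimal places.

0.189

φ_{22} = (r_2 − r_1²) / (1 − r_1²)
r_1² = (-0.545)² = 0.297025
Numerator = 0.43 − 0.2970 = 0.1330; denominator = 1 − 0.2970 = 0.7030
φ_{22} = 0.1330 / 0.7030 = 0.189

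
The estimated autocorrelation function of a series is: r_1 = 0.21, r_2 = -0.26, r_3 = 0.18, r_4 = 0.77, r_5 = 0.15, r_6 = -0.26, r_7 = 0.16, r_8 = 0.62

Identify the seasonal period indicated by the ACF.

The largest autocorrelation is r_4 = 0.77, with a weaker echo at lag 8 (0.62); the remaining lags stay at or below 0.21.
The dominant spike at lag 4 indicates a seasonal period of 4.

4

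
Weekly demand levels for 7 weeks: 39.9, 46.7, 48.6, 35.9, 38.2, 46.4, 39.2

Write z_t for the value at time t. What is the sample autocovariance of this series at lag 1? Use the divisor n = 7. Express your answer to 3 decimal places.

Mean z̄ = (39.9 + 46.7 + 48.6 + 35.9 + 38.2 + 46.4 + 39.2)/7 = 42.1286
Σ_{t=1}^{6}(z_t−z̄)(z_{t+1}−z̄) = -25.7322
γ_1 = -25.7322 / 7 = -3.676

-3.676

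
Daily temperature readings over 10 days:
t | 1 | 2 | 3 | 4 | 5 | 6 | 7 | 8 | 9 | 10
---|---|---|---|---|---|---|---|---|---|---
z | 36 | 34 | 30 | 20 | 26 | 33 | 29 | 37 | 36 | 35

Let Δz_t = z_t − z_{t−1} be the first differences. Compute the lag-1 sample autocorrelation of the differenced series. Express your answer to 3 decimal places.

First differences Δz: -2, -4, -10, 6, 7, -4, 8, -1, -1
Mean of differences = -0.1111
Numerator Σ(Δz_t−Δz̄)(Δz_{t+1}−Δz̄) = -36.7901
Denominator Σ(Δz_t−Δz̄)² = 286.8889
r_1(Δz) = -36.7901 / 286.8889 = -0.128

-0.128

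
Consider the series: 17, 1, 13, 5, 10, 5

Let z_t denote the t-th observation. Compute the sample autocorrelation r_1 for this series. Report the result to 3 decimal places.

Mean z̄ = (17 + 1 + 13 + 5 + 10 + 5)/6 = 8.5000
Numerator Σ_{t=1}^{5}(z_t−z̄)(z_{t+1}−z̄) = -123.7500
Denominator Σ(z_t−z̄)² = 175.5000
r_1 = -123.7500 / 175.5000 = -0.705

-0.705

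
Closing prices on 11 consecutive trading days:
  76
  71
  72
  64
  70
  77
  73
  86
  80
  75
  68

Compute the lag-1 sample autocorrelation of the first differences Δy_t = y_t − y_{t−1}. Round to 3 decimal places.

-0.236

First differences Δy: -5, 1, -8, 6, 7, -4, 13, -6, -5, -7
Mean of differences = -0.8000
Numerator Σ(Δy_t−Δȳ)(Δy_{t+1}−Δȳ) = -109.4400
Denominator Σ(Δy_t−Δȳ)² = 463.6000
r_1(Δy) = -109.4400 / 463.6000 = -0.236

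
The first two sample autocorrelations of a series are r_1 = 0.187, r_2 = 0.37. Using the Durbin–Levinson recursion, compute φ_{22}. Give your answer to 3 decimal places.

0.347

φ_{22} = (r_2 − r_1²) / (1 − r_1²)
r_1² = (0.187)² = 0.034969
Numerator = 0.37 − 0.0350 = 0.3350; denominator = 1 − 0.0350 = 0.9650
φ_{22} = 0.3350 / 0.9650 = 0.347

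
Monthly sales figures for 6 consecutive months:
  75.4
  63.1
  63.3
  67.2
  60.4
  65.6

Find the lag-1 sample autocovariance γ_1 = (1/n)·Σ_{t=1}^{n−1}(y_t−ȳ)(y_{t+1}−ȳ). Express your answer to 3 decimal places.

-4.807

Mean ȳ = (75.4 + 63.1 + 63.3 + 67.2 + 60.4 + 65.6)/6 = 65.8333
Σ_{t=1}^{5}(y_t−ȳ)(y_{t+1}−ȳ) = -28.8444
γ_1 = -28.8444 / 6 = -4.807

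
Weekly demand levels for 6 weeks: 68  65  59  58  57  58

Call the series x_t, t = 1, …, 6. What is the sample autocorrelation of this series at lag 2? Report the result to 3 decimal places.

-0.096

Mean x̄ = (68 + 65 + 59 + 58 + 57 + 58)/6 = 60.8333
Deviations from mean: 7.1667, 4.1667, -1.8333, -2.8333, -3.8333, -2.8333
Σ(x_t−x̄)(x_{t+2}−x̄) = (-13.1389) + (-11.8056) + (7.0278) + (8.0278) = -9.8889
Denominator Σ(x_t−x̄)² = 102.8333
r_2 = -9.8889 / 102.8333 = -0.096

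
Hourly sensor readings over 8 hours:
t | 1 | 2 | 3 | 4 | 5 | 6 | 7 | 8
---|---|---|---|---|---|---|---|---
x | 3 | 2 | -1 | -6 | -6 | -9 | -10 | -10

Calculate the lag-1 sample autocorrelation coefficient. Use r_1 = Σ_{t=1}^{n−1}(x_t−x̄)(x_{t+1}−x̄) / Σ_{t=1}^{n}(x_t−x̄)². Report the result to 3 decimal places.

Mean x̄ = (3 + 2 − 1 − 6 − 6 − 9 − 10 − 10)/8 = -4.6250
Deviations from mean: 7.6250, 6.6250, 3.6250, -1.3750, -1.3750, -4.3750, -5.3750, -5.3750
Σ(x_t−x̄)(x_{t+1}−x̄) = (50.5156) + (24.0156) + (-4.9844) + (1.8906) + (6.0156) + (23.5156) + (28.8906) = 129.8594
Denominator Σ(x_t−x̄)² = 195.8750
r_1 = 129.8594 / 195.8750 = 0.663

0.663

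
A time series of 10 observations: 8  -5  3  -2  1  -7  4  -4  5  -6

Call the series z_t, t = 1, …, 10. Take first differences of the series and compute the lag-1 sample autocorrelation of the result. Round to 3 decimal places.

-0.742

First differences Δz: -13, 8, -5, 3, -8, 11, -8, 9, -11
Mean of differences = -1.5556
Numerator Σ(Δz_t−Δz̄)(Δz_{t+1}−Δz̄) = -516.8642
Denominator Σ(Δz_t−Δz̄)² = 696.2222
r_1(Δz) = -516.8642 / 696.2222 = -0.742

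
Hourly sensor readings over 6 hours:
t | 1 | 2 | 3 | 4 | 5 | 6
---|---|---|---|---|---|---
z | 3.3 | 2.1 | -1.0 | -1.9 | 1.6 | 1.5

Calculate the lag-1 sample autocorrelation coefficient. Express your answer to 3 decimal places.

0.229

Mean z̄ = (3.3 + 2.1 − 1.0 − 1.9 + 1.6 + 1.5)/6 = 0.9333
Deviations from mean: 2.3667, 1.1667, -1.9333, -2.8333, 0.6667, 0.5667
Σ(z_t−z̄)(z_{t+1}−z̄) = (2.7611) + (-2.2556) + (5.4778) + (-1.8889) + (0.3778) = 4.4722
Denominator Σ(z_t−z̄)² = 19.4933
r_1 = 4.4722 / 19.4933 = 0.229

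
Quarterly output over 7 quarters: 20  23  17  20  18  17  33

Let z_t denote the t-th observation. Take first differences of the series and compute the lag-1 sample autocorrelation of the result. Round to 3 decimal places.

-0.166

First differences Δz: 3, -6, 3, -2, -1, 16
Mean of differences = 2.1667
Numerator Σ(Δz_t−Δz̄)(Δz_{t+1}−Δz̄) = -47.6944
Denominator Σ(Δz_t−Δz̄)² = 286.8333
r_1(Δz) = -47.6944 / 286.8333 = -0.166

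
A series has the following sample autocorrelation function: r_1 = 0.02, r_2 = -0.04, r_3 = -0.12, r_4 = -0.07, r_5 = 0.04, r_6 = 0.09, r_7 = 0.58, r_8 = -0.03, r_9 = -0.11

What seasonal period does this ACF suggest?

7

The largest autocorrelation is r_7 = 0.58; the remaining lags stay at or below 0.09.
The dominant spike at lag 7 indicates a seasonal period of 7.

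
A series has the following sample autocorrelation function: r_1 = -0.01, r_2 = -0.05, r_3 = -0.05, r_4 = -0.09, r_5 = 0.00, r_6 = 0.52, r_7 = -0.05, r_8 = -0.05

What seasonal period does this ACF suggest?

The largest autocorrelation is r_6 = 0.52; the remaining lags stay at or below 0.00.
The dominant spike at lag 6 indicates a seasonal period of 6.

6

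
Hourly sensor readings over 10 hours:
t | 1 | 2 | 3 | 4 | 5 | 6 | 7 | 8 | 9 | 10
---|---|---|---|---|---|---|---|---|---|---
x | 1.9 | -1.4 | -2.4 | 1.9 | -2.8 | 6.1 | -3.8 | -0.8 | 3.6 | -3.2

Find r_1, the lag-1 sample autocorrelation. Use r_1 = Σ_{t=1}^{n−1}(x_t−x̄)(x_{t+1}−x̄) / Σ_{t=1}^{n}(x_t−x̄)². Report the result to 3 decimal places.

Mean x̄ = (1.9 − 1.4 − 2.4 + 1.9 − 2.8 + 6.1 − 3.8 − 0.8 + 3.6 − 3.2)/10 = -0.0900
Numerator Σ_{t=1}^{9}(x_t−x̄)(x_{t+1}−x̄) = -60.7721
Denominator Σ(x_t−x̄)² = 98.1890
r_1 = -60.7721 / 98.1890 = -0.619

-0.619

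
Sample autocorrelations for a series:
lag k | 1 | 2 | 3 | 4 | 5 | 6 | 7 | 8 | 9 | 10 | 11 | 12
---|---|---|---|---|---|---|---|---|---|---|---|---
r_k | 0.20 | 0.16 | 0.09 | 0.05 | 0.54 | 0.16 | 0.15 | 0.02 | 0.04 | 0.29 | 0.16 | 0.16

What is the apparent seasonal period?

5

The largest autocorrelation is r_5 = 0.54, with a weaker echo at lag 10 (0.29); the remaining lags stay at or below 0.20. The elevated value at lag 1 (0.20), dropping to 0.16 at lag 2, reflects decaying short-term dependence rather than seasonality.
The dominant spike at lag 5 indicates a seasonal period of 5.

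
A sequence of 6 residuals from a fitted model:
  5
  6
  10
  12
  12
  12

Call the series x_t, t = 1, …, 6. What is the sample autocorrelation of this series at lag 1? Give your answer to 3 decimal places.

Mean x̄ = (5 + 6 + 10 + 12 + 12 + 12)/6 = 9.5000
Deviations from mean: -4.5000, -3.5000, 0.5000, 2.5000, 2.5000, 2.5000
Σ(x_t−x̄)(x_{t+1}−x̄) = (15.7500) + (-1.7500) + (1.2500) + (6.2500) + (6.2500) = 27.7500
Denominator Σ(x_t−x̄)² = 51.5000
r_1 = 27.7500 / 51.5000 = 0.539

0.539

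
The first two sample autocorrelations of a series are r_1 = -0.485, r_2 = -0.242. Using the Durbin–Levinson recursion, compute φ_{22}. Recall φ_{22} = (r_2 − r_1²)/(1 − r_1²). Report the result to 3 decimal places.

φ_{22} = (r_2 − r_1²) / (1 − r_1²)
r_1² = (-0.485)² = 0.235225
Numerator = -0.242 − 0.2352 = -0.4772; denominator = 1 − 0.2352 = 0.7648
φ_{22} = -0.4772 / 0.7648 = -0.624

-0.624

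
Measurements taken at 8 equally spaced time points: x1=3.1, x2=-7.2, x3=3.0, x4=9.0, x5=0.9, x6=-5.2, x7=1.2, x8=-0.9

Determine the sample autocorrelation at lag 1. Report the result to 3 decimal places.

-0.122

Mean x̄ = (3.1 − 7.2 + 3.0 + 9.0 + 0.9 − 5.2 + 1.2 − 0.9)/8 = 0.4875
Σ(x_t−x̄)(x_{t+1}−x̄) = (-20.0836) + (-19.3148) + (21.3877) + (3.5114) + (-2.3461) + (-4.0523) + (-0.9886) = -21.8864
Denominator Σ(x_t−x̄)² = 179.6488
r_1 = -21.8864 / 179.6488 = -0.122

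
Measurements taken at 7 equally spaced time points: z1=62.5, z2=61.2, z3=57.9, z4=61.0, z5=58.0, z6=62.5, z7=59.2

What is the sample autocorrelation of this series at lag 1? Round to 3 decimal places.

-0.470

Mean z̄ = (62.5 + 61.2 + 57.9 + 61.0 + 58.0 + 62.5 + 59.2)/7 = 60.3286
Deviations from mean: 2.1714, 0.8714, -2.4286, 0.6714, -2.3286, 2.1714, -1.1286
Σ(z_t−z̄)(z_{t+1}−z̄) = (1.8922) + (-2.1163) + (-1.6306) + (-1.5635) + (-5.0563) + (-2.4506) = -10.9251
Denominator Σ(z_t−z̄)² = 23.2343
r_1 = -10.9251 / 23.2343 = -0.470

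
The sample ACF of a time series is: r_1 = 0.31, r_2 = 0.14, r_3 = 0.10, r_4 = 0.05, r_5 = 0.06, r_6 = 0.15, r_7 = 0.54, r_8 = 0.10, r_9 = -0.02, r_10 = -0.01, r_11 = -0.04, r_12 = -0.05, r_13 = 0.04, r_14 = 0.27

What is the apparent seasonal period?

The largest autocorrelation is r_7 = 0.54; the remaining lags stay at or below 0.31. The elevated value at lag 1 (0.31), dropping to 0.14 at lag 2, reflects decaying short-term dependence rather than seasonality.
The dominant spike at lag 7 indicates a seasonal period of 7.

7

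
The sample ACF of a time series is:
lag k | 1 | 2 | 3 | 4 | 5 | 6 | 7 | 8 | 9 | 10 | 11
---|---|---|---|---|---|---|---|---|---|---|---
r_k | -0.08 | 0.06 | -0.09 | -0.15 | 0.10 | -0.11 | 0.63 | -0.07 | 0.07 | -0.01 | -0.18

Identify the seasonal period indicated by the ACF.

The largest autocorrelation is r_7 = 0.63; the remaining lags stay at or below 0.10.
The dominant spike at lag 7 indicates a seasonal period of 7.

7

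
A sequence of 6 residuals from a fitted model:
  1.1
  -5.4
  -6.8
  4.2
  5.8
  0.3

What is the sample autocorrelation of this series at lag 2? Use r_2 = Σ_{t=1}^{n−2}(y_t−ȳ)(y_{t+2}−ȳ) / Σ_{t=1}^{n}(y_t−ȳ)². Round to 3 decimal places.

Mean ȳ = (1.1 − 5.4 − 6.8 + 4.2 + 5.8 + 0.3)/6 = -0.1333
Deviations from mean: 1.2333, -5.2667, -6.6667, 4.3333, 5.9333, 0.4333
Numerator Σ_{t=1}^{4}(y_t−ȳ)(y_{t+2}−ȳ) = -68.7222
Denominator Σ(y_t−ȳ)² = 127.8733
r_2 = -68.7222 / 127.8733 = -0.537

-0.537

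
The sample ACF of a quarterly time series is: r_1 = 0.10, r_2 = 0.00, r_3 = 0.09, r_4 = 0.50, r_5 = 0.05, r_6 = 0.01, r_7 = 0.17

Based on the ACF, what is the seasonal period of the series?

The largest autocorrelation is r_4 = 0.50; the remaining lags stay at or below 0.17.
The dominant spike at lag 4 indicates a seasonal period of 4.

4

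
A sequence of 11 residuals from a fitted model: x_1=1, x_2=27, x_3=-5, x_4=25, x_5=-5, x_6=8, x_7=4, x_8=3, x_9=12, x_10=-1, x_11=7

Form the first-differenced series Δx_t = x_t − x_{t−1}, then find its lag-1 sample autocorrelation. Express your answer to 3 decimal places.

First differences Δx: 26, -32, 30, -30, 13, -4, -1, 9, -13, 8
Mean of differences = 0.6000
Numerator Σ(Δx_t−Δx̄)(Δx_{t+1}−Δx̄) = -3343.5600
Denominator Σ(Δx_t−Δx̄)² = 3996.4000
r_1(Δx) = -3343.5600 / 3996.4000 = -0.837

-0.837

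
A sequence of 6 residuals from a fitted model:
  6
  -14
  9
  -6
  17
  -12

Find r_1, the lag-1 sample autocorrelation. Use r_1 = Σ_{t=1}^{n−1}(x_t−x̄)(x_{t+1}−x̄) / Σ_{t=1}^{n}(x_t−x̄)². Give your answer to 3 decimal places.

-0.729

Mean x̄ = (6 − 14 + 9 − 6 + 17 − 12)/6 = 0.0000
Σ(x_t−x̄)(x_{t+1}−x̄) = (-84.0000) + (-126.0000) + (-54.0000) + (-102.0000) + (-204.0000) = -570.0000
Denominator Σ(x_t−x̄)² = 782.0000
r_1 = -570.0000 / 782.0000 = -0.729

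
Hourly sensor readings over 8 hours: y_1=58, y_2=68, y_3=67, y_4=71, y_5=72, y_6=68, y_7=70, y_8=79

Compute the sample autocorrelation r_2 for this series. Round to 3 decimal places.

0.020

Mean ȳ = (58 + 68 + 67 + 71 + 72 + 68 + 70 + 79)/8 = 69.1250
Numerator Σ_{t=1}^{6}(y_t−ȳ)(y_{t+2}−ȳ) = 4.7188
Denominator Σ(y_t−ȳ)² = 240.8750
r_2 = 4.7188 / 240.8750 = 0.020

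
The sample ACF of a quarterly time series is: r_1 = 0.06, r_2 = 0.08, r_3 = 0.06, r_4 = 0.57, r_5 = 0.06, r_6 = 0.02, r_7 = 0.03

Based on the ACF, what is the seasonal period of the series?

4

The largest autocorrelation is r_4 = 0.57; the remaining lags stay at or below 0.08.
The dominant spike at lag 4 indicates a seasonal period of 4.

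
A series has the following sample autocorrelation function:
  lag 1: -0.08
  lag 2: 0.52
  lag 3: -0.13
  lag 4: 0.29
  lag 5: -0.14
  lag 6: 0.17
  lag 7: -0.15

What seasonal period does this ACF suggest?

The largest autocorrelation is r_2 = 0.52, with weaker echoes at lags 4 (0.29) and 6 (0.17); the remaining lags stay at or below -0.08.
The dominant spike at lag 2 indicates a seasonal period of 2.

2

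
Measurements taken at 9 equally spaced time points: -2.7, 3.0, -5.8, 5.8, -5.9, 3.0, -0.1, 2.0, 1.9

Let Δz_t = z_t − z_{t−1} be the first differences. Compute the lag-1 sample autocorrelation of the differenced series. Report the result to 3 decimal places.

-0.903

First differences Δz: 5.7, -8.8, 11.6, -11.7, 8.9, -3.1, 2.1, -0.1
Mean of differences = 0.5750
Numerator Σ(Δz_t−Δz̄)(Δz_{t+1}−Δz̄) = -426.1556
Denominator Σ(Δz_t−Δz̄)² = 471.9750
r_1(Δz) = -426.1556 / 471.9750 = -0.903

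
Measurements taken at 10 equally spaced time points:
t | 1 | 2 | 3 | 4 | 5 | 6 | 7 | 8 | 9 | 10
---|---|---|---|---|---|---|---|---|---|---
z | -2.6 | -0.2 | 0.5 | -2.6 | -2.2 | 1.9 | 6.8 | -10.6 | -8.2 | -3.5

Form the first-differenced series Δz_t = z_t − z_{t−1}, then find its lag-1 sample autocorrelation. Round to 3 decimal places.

-0.249

First differences Δz: 2.4, 0.7, -3.1, 0.4, 4.1, 4.9, -17.4, 2.4, 4.7
Mean of differences = -0.1000
Numerator Σ(Δz_t−Δz̄)(Δz_{t+1}−Δz̄) = -96.5500
Denominator Σ(Δz_t−Δz̄)² = 387.3600
r_1(Δz) = -96.5500 / 387.3600 = -0.249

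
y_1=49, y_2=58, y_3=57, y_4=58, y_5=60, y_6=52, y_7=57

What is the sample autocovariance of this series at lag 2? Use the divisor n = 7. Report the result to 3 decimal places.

Mean ȳ = (49 + 58 + 57 + 58 + 60 + 52 + 57)/7 = 55.8571
Deviations: -6.8571, 2.1429, 1.1429, 2.1429, 4.1429, -3.8571, 1.1429
Σ_{t=1}^{5}(y_t−ȳ)(y_{t+2}−ȳ) = -2.0408
γ_2 = -2.0408 / 7 = -0.292

-0.292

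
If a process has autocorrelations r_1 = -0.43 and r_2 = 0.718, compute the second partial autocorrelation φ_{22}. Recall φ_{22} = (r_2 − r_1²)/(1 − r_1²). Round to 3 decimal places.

φ_{22} = (r_2 − r_1²) / (1 − r_1²)
r_1² = (-0.43)² = 0.1849
Numerator = 0.718 − 0.1849 = 0.5331; denominator = 1 − 0.1849 = 0.8151
φ_{22} = 0.5331 / 0.8151 = 0.654

0.654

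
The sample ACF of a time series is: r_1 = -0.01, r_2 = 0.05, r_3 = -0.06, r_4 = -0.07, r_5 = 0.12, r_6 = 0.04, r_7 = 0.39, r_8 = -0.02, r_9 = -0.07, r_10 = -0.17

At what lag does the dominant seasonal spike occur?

The largest autocorrelation is r_7 = 0.39; the remaining lags stay at or below 0.12.
The dominant spike at lag 7 indicates a seasonal period of 7.

7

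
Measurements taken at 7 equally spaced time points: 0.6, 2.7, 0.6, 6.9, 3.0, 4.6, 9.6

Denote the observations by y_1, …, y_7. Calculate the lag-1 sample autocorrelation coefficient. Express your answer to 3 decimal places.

-0.018

Mean ȳ = (0.6 + 2.7 + 0.6 + 6.9 + 3.0 + 4.6 + 9.6)/7 = 4.0000
Deviations from mean: -3.4000, -1.3000, -3.4000, 2.9000, -1.0000, 0.6000, 5.6000
Σ(y_t−ȳ)(y_{t+1}−ȳ) = (4.4200) + (4.4200) + (-9.8600) + (-2.9000) + (-0.6000) + (3.3600) = -1.1600
Denominator Σ(y_t−ȳ)² = 65.9400
r_1 = -1.1600 / 65.9400 = -0.018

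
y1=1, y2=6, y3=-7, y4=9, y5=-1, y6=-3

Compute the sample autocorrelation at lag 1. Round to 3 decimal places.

Mean ȳ = (1 + 6 − 7 + 9 − 1 − 3)/6 = 0.8333
Deviations from mean: 0.1667, 5.1667, -7.8333, 8.1667, -1.8333, -3.8333
Σ(y_t−ȳ)(y_{t+1}−ȳ) = (0.8611) + (-40.4722) + (-63.9722) + (-14.9722) + (7.0278) = -111.5278
Denominator Σ(y_t−ȳ)² = 172.8333
r_1 = -111.5278 / 172.8333 = -0.645

-0.645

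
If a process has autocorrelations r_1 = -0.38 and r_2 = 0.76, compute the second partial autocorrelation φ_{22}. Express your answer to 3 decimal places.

0.719

φ_{22} = (r_2 − r_1²) / (1 − r_1²)
r_1² = (-0.38)² = 0.1444
Numerator = 0.76 − 0.1444 = 0.6156; denominator = 1 − 0.1444 = 0.8556
φ_{22} = 0.6156 / 0.8556 = 0.719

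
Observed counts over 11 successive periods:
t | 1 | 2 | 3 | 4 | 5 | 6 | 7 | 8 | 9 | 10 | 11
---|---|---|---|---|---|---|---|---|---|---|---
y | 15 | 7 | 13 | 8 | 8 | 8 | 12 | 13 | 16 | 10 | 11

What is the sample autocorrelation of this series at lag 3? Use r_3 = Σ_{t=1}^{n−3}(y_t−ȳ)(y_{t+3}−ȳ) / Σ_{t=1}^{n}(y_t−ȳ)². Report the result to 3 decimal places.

-0.330

Mean ȳ = (15 + 7 + 13 + 8 + 8 + 8 + 12 + 13 + 16 + 10 + 11)/11 = 11.0000
Numerator Σ_{t=1}^{8}(y_t−ȳ)(y_{t+3}−ȳ) = -31.0000
Denominator Σ(y_t−ȳ)² = 94.0000
r_3 = -31.0000 / 94.0000 = -0.330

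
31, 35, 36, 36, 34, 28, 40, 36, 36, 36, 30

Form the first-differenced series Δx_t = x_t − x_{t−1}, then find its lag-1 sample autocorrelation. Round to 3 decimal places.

First differences Δx: 4, 1, 0, -2, -6, 12, -4, 0, 0, -6
Mean of differences = -0.1000
Numerator Σ(Δx_t−Δx̄)(Δx_{t+1}−Δx̄) = -103.9100
Denominator Σ(Δx_t−Δx̄)² = 252.9000
r_1(Δx) = -103.9100 / 252.9000 = -0.411

-0.411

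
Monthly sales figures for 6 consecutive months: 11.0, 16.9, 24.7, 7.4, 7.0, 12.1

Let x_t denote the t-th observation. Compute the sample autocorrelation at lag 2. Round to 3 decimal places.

Mean x̄ = (11.0 + 16.9 + 24.7 + 7.4 + 7.0 + 12.1)/6 = 13.1833
Deviations from mean: -2.1833, 3.7167, 11.5167, -5.7833, -6.1833, -1.0833
Numerator Σ_{t=1}^{4}(x_t−x̄)(x_{t+2}−x̄) = -111.5856
Denominator Σ(x_t−x̄)² = 224.0683
r_2 = -111.5856 / 224.0683 = -0.498

-0.498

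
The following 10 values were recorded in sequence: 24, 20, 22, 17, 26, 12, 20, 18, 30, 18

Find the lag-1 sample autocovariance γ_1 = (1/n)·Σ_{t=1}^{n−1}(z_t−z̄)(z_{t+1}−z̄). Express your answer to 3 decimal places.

-11.599

Mean z̄ = (24 + 20 + 22 + 17 + 26 + 12 + 20 + 18 + 30 + 18)/10 = 20.7000
Σ_{t=1}^{9}(z_t−z̄)(z_{t+1}−z̄) = -115.9900
γ_1 = -115.9900 / 10 = -11.599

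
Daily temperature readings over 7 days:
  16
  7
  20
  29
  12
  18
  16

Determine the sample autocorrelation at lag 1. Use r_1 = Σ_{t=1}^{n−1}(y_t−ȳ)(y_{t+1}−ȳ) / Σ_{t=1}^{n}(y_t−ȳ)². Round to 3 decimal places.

-0.178

Mean ȳ = (16 + 7 + 20 + 29 + 12 + 18 + 16)/7 = 16.8571
Deviations from mean: -0.8571, -9.8571, 3.1429, 12.1429, -4.8571, 1.1429, -0.8571
Numerator Σ_{t=1}^{6}(y_t−ȳ)(y_{t+1}−ȳ) = -49.8776
Denominator Σ(y_t−ȳ)² = 280.8571
r_1 = -49.8776 / 280.8571 = -0.178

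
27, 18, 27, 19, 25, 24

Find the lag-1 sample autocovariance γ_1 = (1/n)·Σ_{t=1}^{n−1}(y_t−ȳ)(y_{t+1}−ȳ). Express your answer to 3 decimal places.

Mean ȳ = (27 + 18 + 27 + 19 + 25 + 24)/6 = 23.3333
Σ_{t=1}^{5}(y_t−ȳ)(y_{t+1}−ȳ) = -61.1111
γ_1 = -61.1111 / 6 = -10.185

-10.185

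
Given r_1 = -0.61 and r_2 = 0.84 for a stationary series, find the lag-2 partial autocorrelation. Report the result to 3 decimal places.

0.745

φ_{22} = (r_2 − r_1²) / (1 − r_1²)
r_1² = (-0.61)² = 0.3721
Numerator = 0.84 − 0.3721 = 0.4679; denominator = 1 − 0.3721 = 0.6279
φ_{22} = 0.4679 / 0.6279 = 0.745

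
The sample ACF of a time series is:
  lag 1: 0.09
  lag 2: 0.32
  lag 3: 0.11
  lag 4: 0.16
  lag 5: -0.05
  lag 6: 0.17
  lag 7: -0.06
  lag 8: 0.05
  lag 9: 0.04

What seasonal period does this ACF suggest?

2

The largest autocorrelation is r_2 = 0.32, with weaker echoes at lags 4 (0.16) and 6 (0.17); the remaining lags stay at or below 0.11.
The dominant spike at lag 2 indicates a seasonal period of 2.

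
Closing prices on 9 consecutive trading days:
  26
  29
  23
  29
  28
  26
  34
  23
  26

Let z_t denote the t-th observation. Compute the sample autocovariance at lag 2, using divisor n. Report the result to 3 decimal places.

Mean z̄ = (26 + 29 + 23 + 29 + 28 + 26 + 34 + 23 + 26)/9 = 27.1111
Σ_{t=1}^{7}(z_t−z̄)(z_{t+2}−z̄) = 5.4198
γ_2 = 5.4198 / 9 = 0.602

0.602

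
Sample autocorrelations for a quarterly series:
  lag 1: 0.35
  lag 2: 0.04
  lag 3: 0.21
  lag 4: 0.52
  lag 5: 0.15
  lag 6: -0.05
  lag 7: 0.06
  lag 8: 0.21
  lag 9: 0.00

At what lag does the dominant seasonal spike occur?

4

The largest autocorrelation is r_4 = 0.52; the remaining lags stay at or below 0.35. The elevated value at lag 1 (0.35), dropping to 0.04 at lag 2, reflects decaying short-term dependence rather than seasonality.
The dominant spike at lag 4 indicates a seasonal period of 4.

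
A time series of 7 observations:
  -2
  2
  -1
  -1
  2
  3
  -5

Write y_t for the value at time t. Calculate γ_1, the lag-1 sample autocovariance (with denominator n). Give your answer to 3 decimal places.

-2.093

Mean ȳ = (-2 + 2 − 1 − 1 + 2 + 3 − 5)/7 = -0.2857
Σ_{t=1}^{6}(y_t−ȳ)(y_{t+1}−ȳ) = -14.6531
γ_1 = -14.6531 / 7 = -2.093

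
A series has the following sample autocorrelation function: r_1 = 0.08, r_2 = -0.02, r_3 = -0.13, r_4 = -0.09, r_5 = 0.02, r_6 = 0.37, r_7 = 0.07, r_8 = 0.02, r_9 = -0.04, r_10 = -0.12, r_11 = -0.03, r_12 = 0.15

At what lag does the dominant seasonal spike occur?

6

The largest autocorrelation is r_6 = 0.37, with a weaker echo at lag 12 (0.15); the remaining lags stay at or below 0.08.
The dominant spike at lag 6 indicates a seasonal period of 6.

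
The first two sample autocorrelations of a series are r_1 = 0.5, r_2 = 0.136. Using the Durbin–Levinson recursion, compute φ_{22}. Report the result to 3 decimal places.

φ_{22} = (r_2 − r_1²) / (1 − r_1²)
r_1² = (0.5)² = 0.25
Numerator = 0.136 − 0.2500 = -0.1140; denominator = 1 − 0.2500 = 0.7500
φ_{22} = -0.1140 / 0.7500 = -0.152

-0.152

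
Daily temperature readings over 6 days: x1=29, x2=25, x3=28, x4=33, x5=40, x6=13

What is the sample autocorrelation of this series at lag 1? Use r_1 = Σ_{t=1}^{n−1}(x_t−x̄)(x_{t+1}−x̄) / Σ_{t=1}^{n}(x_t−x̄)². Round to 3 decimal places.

Mean x̄ = (29 + 25 + 28 + 33 + 40 + 13)/6 = 28.0000
Σ(x_t−x̄)(x_{t+1}−x̄) = (-3.0000) + (0.0000) + (0.0000) + (60.0000) + (-180.0000) = -123.0000
Denominator Σ(x_t−x̄)² = 404.0000
r_1 = -123.0000 / 404.0000 = -0.304

-0.304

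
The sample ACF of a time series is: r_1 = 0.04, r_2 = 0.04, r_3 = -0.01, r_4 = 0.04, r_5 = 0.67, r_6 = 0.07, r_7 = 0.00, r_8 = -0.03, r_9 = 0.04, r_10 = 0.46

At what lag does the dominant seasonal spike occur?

5

The largest autocorrelation is r_5 = 0.67, with a weaker echo at lag 10 (0.46); the remaining lags stay at or below 0.07.
The dominant spike at lag 5 indicates a seasonal period of 5.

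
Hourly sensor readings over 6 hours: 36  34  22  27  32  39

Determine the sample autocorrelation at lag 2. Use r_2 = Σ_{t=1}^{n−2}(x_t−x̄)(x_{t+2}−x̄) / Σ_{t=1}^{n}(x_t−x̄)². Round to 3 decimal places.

-0.467

Mean x̄ = (36 + 34 + 22 + 27 + 32 + 39)/6 = 31.6667
Numerator Σ_{t=1}^{4}(x_t−x̄)(x_{t+2}−x̄) = -90.2222
Denominator Σ(x_t−x̄)² = 193.3333
r_2 = -90.2222 / 193.3333 = -0.467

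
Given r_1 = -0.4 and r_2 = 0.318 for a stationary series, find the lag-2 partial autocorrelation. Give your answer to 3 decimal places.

φ_{22} = (r_2 − r_1²) / (1 − r_1²)
r_1² = (-0.4)² = 0.16
Numerator = 0.318 − 0.1600 = 0.1580; denominator = 1 − 0.1600 = 0.8400
φ_{22} = 0.1580 / 0.8400 = 0.188

0.188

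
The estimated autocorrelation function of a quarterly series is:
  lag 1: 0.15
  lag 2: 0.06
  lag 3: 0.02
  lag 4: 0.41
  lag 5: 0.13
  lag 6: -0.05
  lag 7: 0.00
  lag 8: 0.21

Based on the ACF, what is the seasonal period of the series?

The largest autocorrelation is r_4 = 0.41, with a weaker echo at lag 8 (0.21); the remaining lags stay at or below 0.15.
The dominant spike at lag 4 indicates a seasonal period of 4.

4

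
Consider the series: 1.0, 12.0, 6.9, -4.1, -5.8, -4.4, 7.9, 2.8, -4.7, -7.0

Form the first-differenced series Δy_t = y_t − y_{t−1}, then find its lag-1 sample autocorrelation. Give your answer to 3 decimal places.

First differences Δy: 11.0, -5.1, -11.0, -1.7, 1.4, 12.3, -5.1, -7.5, -2.3
Mean of differences = -0.8889
Numerator Σ(Δy_t−Δȳ)(Δy_{t+1}−Δȳ) = 10.6754
Denominator Σ(Δy_t−Δȳ)² = 504.5889
r_1(Δy) = 10.6754 / 504.5889 = 0.021

0.021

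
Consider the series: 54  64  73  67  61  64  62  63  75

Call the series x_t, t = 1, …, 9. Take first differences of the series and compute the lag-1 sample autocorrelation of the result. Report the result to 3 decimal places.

0.151

First differences Δx: 10, 9, -6, -6, 3, -2, 1, 12
Mean of differences = 2.6250
Numerator Σ(Δx_t−Δx̄)(Δx_{t+1}−Δx̄) = 53.7344
Denominator Σ(Δx_t−Δx̄)² = 355.8750
r_1(Δx) = 53.7344 / 355.8750 = 0.151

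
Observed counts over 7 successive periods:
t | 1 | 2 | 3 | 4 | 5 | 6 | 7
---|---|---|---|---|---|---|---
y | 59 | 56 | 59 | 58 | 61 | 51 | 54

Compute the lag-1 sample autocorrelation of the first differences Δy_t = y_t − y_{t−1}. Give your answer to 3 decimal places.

-0.601

First differences Δy: -3, 3, -1, 3, -10, 3
Mean of differences = -0.8333
Numerator Σ(Δy_t−Δȳ)(Δy_{t+1}−Δȳ) = -79.8611
Denominator Σ(Δy_t−Δȳ)² = 132.8333
r_1(Δy) = -79.8611 / 132.8333 = -0.601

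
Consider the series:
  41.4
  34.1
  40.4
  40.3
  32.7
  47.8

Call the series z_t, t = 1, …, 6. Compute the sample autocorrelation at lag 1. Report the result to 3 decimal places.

Mean z̄ = (41.4 + 34.1 + 40.4 + 40.3 + 32.7 + 47.8)/6 = 39.4500
Deviations from mean: 1.9500, -5.3500, 0.9500, 0.8500, -6.7500, 8.3500
Σ(z_t−z̄)(z_{t+1}−z̄) = (-10.4325) + (-5.0825) + (0.8075) + (-5.7375) + (-56.3625) = -76.8075
Denominator Σ(z_t−z̄)² = 149.3350
r_1 = -76.8075 / 149.3350 = -0.514

-0.514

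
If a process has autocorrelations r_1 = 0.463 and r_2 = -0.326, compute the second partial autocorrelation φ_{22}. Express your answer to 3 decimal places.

φ_{22} = (r_2 − r_1²) / (1 − r_1²)
r_1² = (0.463)² = 0.214369
Numerator = -0.326 − 0.2144 = -0.5404; denominator = 1 − 0.2144 = 0.7856
φ_{22} = -0.5404 / 0.7856 = -0.688

-0.688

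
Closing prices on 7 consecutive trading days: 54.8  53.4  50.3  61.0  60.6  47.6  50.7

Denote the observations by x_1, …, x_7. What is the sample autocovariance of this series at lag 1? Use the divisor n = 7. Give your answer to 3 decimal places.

Mean x̄ = (54.8 + 53.4 + 50.3 + 61.0 + 60.6 + 47.6 + 50.7)/7 = 54.0571
Deviations: 0.7429, -0.6571, -3.7571, 6.9429, 6.5429, -6.4571, -3.3571
Σ_{t=1}^{6}(x_t−x̄)(x_{t+1}−x̄) = 0.7510
γ_1 = 0.7510 / 7 = 0.107

0.107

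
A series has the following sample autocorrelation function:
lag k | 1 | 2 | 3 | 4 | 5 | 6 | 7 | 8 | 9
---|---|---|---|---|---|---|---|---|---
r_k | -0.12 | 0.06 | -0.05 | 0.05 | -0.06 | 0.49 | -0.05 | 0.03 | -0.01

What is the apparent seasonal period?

6

The largest autocorrelation is r_6 = 0.49; the remaining lags stay at or below 0.06.
The dominant spike at lag 6 indicates a seasonal period of 6.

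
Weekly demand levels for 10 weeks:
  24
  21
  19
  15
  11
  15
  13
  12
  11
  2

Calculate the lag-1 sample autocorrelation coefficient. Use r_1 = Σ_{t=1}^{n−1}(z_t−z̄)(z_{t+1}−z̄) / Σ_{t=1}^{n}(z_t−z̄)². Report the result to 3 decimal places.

Mean z̄ = (24 + 21 + 19 + 15 + 11 + 15 + 13 + 12 + 11 + 2)/10 = 14.3000
Numerator Σ_{t=1}^{9}(z_t−z̄)(z_{t+1}−z̄) = 145.4100
Denominator Σ(z_t−z̄)² = 342.1000
r_1 = 145.4100 / 342.1000 = 0.425

0.425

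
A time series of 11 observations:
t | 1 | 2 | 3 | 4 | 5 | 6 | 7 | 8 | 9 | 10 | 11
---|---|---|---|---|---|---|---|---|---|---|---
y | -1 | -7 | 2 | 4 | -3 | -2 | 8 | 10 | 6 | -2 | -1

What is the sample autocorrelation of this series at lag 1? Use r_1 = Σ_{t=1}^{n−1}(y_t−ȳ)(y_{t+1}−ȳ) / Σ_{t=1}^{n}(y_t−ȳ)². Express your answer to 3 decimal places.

0.322

Mean ȳ = (-1 − 7 + 2 + 4 − 3 − 2 + 8 + 10 + 6 − 2 − 1)/11 = 1.2727
Numerator Σ_{t=1}^{10}(y_t−ȳ)(y_{t+1}−ȳ) = 87.0165
Denominator Σ(y_t−ȳ)² = 270.1818
r_1 = 87.0165 / 270.1818 = 0.322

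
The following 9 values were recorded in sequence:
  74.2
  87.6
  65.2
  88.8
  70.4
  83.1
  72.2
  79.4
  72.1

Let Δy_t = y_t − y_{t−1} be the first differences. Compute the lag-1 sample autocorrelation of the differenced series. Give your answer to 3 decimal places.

-0.902

First differences Δy: 13.4, -22.4, 23.6, -18.4, 12.7, -10.9, 7.2, -7.3
Mean of differences = -0.2625
Numerator Σ(Δy_t−Δȳ)(Δy_{t+1}−Δȳ) = -1768.4114
Denominator Σ(Δy_t−Δȳ)² = 1961.5188
r_1(Δy) = -1768.4114 / 1961.5188 = -0.902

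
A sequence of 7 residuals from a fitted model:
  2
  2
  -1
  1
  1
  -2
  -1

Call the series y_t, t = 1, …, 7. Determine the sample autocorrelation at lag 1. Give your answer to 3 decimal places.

0.106

Mean ȳ = (2 + 2 − 1 + 1 + 1 − 2 − 1)/7 = 0.2857
Deviations from mean: 1.7143, 1.7143, -1.2857, 0.7143, 0.7143, -2.2857, -1.2857
Σ(y_t−ȳ)(y_{t+1}−ȳ) = (2.9388) + (-2.2041) + (-0.9184) + (0.5102) + (-1.6327) + (2.9388) = 1.6327
Denominator Σ(y_t−ȳ)² = 15.4286
r_1 = 1.6327 / 15.4286 = 0.106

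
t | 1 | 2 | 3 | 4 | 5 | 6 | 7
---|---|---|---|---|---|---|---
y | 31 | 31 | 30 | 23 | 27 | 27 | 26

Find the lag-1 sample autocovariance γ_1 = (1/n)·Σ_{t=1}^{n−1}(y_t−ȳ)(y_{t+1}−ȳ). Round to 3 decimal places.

1.813

Mean ȳ = (31 + 31 + 30 + 23 + 27 + 27 + 26)/7 = 27.8571
Deviations: 3.1429, 3.1429, 2.1429, -4.8571, -0.8571, -0.8571, -1.8571
Σ_{t=1}^{6}(y_t−ȳ)(y_{t+1}−ȳ) = 12.6939
γ_1 = 12.6939 / 7 = 1.813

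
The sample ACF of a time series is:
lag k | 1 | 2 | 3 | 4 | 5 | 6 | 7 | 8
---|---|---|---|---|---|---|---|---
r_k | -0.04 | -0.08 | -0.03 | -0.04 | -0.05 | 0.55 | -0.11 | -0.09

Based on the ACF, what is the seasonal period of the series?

The largest autocorrelation is r_6 = 0.55; the remaining lags stay at or below -0.03.
The dominant spike at lag 6 indicates a seasonal period of 6.

6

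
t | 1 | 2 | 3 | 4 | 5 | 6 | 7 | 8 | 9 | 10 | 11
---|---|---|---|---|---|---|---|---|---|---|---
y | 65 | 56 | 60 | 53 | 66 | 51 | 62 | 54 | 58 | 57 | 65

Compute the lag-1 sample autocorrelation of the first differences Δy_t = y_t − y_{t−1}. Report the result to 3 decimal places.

-0.803

First differences Δy: -9, 4, -7, 13, -15, 11, -8, 4, -1, 8
Mean of differences = 0.0000
Numerator Σ(Δy_t−Δȳ)(Δy_{t+1}−Δȳ) = -647.0000
Denominator Σ(Δy_t−Δȳ)² = 806.0000
r_1(Δy) = -647.0000 / 806.0000 = -0.803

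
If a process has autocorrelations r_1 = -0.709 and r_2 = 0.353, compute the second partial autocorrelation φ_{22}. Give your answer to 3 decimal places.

φ_{22} = (r_2 − r_1²) / (1 − r_1²)
r_1² = (-0.709)² = 0.502681
Numerator = 0.353 − 0.5027 = -0.1497; denominator = 1 − 0.5027 = 0.4973
φ_{22} = -0.1497 / 0.4973 = -0.301

-0.301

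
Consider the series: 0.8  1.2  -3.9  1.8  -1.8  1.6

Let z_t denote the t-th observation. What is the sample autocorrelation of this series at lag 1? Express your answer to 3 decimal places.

Mean z̄ = (0.8 + 1.2 − 3.9 + 1.8 − 1.8 + 1.6)/6 = -0.0500
Numerator Σ_{t=1}^{5}(z_t−z̄)(z_{t+1}−z̄) = -16.9975
Denominator Σ(z_t−z̄)² = 26.3150
r_1 = -16.9975 / 26.3150 = -0.646

-0.646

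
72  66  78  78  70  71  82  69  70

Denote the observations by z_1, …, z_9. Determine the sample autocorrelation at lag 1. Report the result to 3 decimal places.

Mean z̄ = (72 + 66 + 78 + 78 + 70 + 71 + 82 + 69 + 70)/9 = 72.8889
Numerator Σ_{t=1}^{8}(z_t−z̄)(z_{t+1}−z̄) = -53.6790
Denominator Σ(z_t−z̄)² = 218.8889
r_1 = -53.6790 / 218.8889 = -0.245

-0.245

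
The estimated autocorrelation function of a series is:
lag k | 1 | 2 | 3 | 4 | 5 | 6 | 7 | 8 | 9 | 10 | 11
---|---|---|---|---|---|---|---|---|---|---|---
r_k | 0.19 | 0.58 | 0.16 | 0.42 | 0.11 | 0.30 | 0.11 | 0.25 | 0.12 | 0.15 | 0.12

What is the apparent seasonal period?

The largest autocorrelation is r_2 = 0.58, with weaker echoes at lags 4 (0.42), 6 (0.30) and 8 (0.25); the remaining lags stay at or below 0.19.
The dominant spike at lag 2 indicates a seasonal period of 2.

2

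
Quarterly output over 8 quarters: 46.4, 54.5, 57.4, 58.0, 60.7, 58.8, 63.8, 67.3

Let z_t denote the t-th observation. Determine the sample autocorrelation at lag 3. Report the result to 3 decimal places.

Mean z̄ = (46.4 + 54.5 + 57.4 + 58.0 + 60.7 + 58.8 + 63.8 + 67.3)/8 = 58.3625
Deviations from mean: -11.9625, -3.8625, -0.9625, -0.3625, 2.3375, 0.4375, 5.4375, 8.9375
Σ(z_t−z̄)(z_{t+3}−z̄) = (4.3364) + (-9.0286) + (-0.4211) + (-1.9711) + (20.8914) = 13.8070
Denominator Σ(z_t−z̄)² = 274.1788
r_3 = 13.8070 / 274.1788 = 0.050

0.050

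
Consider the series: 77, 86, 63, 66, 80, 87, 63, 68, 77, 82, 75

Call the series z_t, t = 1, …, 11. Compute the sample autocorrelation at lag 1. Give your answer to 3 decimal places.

-0.062

Mean z̄ = (77 + 86 + 63 + 66 + 80 + 87 + 63 + 68 + 77 + 82 + 75)/11 = 74.9091
Numerator Σ_{t=1}^{10}(z_t−z̄)(z_{t+1}−z̄) = -47.2810
Denominator Σ(z_t−z̄)² = 764.9091
r_1 = -47.2810 / 764.9091 = -0.062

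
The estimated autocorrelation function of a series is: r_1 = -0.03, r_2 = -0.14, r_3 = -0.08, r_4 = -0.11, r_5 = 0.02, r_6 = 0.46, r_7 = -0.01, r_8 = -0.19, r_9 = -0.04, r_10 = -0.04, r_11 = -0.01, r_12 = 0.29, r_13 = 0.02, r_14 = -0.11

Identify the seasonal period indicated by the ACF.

The largest autocorrelation is r_6 = 0.46, with a weaker echo at lag 12 (0.29); the remaining lags stay at or below 0.02.
The dominant spike at lag 6 indicates a seasonal period of 6.

6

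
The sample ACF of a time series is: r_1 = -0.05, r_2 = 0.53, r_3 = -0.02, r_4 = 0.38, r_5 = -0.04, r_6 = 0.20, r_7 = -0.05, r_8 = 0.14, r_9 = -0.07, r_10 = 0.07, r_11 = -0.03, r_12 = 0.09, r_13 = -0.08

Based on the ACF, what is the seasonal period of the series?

The largest autocorrelation is r_2 = 0.53, with weaker echoes at lags 4 (0.38) and 6 (0.20); the remaining lags stay at or below 0.14.
The dominant spike at lag 2 indicates a seasonal period of 2.

2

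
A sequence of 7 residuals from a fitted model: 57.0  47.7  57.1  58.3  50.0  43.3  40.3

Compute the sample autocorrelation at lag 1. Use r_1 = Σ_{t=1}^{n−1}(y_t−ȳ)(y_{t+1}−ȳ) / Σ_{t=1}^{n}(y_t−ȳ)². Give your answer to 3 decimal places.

0.283

Mean ȳ = (57.0 + 47.7 + 57.1 + 58.3 + 50.0 + 43.3 + 40.3)/7 = 50.5286
Deviations from mean: 6.4714, -2.8286, 6.5714, 7.7714, -0.5286, -7.2286, -10.2286
Numerator Σ_{t=1}^{6}(y_t−ȳ)(y_{t+1}−ȳ) = 87.8278
Denominator Σ(y_t−ȳ)² = 310.6143
r_1 = 87.8278 / 310.6143 = 0.283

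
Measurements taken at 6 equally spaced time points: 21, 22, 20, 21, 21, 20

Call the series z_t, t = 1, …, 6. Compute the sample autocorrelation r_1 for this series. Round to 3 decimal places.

-0.363

Mean z̄ = (21 + 22 + 20 + 21 + 21 + 20)/6 = 20.8333
Σ(z_t−z̄)(z_{t+1}−z̄) = (0.1944) + (-0.9722) + (-0.1389) + (0.0278) + (-0.1389) = -1.0278
Denominator Σ(z_t−z̄)² = 2.8333
r_1 = -1.0278 / 2.8333 = -0.363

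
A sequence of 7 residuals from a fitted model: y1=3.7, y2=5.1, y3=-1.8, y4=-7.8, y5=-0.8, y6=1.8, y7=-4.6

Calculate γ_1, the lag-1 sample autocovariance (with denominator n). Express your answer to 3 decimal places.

Mean ȳ = (3.7 + 5.1 − 1.8 − 7.8 − 0.8 + 1.8 − 4.6)/7 = -0.6286
Deviations: 4.3286, 5.7286, -1.1714, -7.1714, -0.1714, 2.4286, -3.9714
Σ_{t=1}^{6}(y_t−ȳ)(y_{t+1}−ȳ) = 17.6549
γ_1 = 17.6549 / 7 = 2.522

2.522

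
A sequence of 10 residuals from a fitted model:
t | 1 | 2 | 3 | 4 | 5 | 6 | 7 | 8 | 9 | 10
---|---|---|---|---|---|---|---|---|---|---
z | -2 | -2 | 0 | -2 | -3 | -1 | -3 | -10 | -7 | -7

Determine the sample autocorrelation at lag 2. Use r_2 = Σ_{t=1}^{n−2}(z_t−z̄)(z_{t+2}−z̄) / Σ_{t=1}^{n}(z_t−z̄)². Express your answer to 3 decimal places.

0.199

Mean z̄ = (-2 − 2 + 0 − 2 − 3 − 1 − 3 − 10 − 7 − 7)/10 = -3.7000
Numerator Σ_{t=1}^{8}(z_t−z̄)(z_{t+2}−z̄) = 18.3200
Denominator Σ(z_t−z̄)² = 92.1000
r_2 = 18.3200 / 92.1000 = 0.199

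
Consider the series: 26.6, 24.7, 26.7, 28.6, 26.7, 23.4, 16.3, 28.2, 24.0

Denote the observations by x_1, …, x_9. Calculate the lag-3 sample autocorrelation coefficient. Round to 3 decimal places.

-0.197

Mean x̄ = (26.6 + 24.7 + 26.7 + 28.6 + 26.7 + 23.4 + 16.3 + 28.2 + 24.0)/9 = 25.0222
Numerator Σ_{t=1}^{6}(x_t−x̄)(x_{t+3}−x̄) = -21.8337
Denominator Σ(x_t−x̄)² = 110.8756
r_3 = -21.8337 / 110.8756 = -0.197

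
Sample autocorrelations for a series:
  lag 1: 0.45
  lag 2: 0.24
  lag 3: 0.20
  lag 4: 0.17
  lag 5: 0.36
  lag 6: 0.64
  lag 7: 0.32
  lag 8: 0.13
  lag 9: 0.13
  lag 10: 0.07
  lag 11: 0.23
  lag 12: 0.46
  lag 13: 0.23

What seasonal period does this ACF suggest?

6

The largest autocorrelation is r_6 = 0.64, with a weaker echo at lag 12 (0.46); the remaining lags stay at or below 0.45. The elevated value at lag 1 (0.45), dropping to 0.24 at lag 2, reflects decaying short-term dependence rather than seasonality.
The dominant spike at lag 6 indicates a seasonal period of 6.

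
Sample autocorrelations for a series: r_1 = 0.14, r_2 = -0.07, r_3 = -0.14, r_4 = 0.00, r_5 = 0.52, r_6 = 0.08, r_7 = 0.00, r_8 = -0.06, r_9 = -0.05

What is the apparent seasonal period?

5

The largest autocorrelation is r_5 = 0.52; the remaining lags stay at or below 0.14.
The dominant spike at lag 5 indicates a seasonal period of 5.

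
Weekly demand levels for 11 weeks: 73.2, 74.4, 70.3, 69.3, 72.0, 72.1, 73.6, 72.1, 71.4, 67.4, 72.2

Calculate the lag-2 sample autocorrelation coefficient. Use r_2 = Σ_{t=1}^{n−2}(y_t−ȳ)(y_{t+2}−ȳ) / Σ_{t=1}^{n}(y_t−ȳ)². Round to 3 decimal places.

-0.293

Mean ȳ = (73.2 + 74.4 + 70.3 + 69.3 + 72.0 + 72.1 + 73.6 + 72.1 + 71.4 + 67.4 + 72.2)/11 = 71.6364
Numerator Σ_{t=1}^{9}(y_t−ȳ)(y_{t+2}−ȳ) = -11.7481
Denominator Σ(y_t−ȳ)² = 40.0655
r_2 = -11.7481 / 40.0655 = -0.293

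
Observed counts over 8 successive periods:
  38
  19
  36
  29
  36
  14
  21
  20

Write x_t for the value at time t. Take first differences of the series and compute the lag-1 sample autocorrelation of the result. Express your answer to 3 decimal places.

-0.653

First differences Δx: -19, 17, -7, 7, -22, 7, -1
Mean of differences = -2.5714
Numerator Σ(Δx_t−Δx̄)(Δx_{t+1}−Δx̄) = -807.4694
Denominator Σ(Δx_t−Δx̄)² = 1235.7143
r_1(Δx) = -807.4694 / 1235.7143 = -0.653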